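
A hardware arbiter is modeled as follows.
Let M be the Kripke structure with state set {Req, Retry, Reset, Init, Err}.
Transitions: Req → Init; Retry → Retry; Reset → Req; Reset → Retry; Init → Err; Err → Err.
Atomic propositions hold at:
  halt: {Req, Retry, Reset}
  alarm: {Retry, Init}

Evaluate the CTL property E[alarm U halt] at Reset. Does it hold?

Yes

E[alarm U halt]: least fixpoint, start Z0 = Sat(halt) = {Req, Retry, Reset}, add states in Sat(alarm) with some successor in Z. Already a fixed point.
Sat(E[alarm U halt]) = {Req, Retry, Reset}
Reset ∈ Sat(E[alarm U halt]) = {Req, Retry, Reset}, so the formula holds at Reset.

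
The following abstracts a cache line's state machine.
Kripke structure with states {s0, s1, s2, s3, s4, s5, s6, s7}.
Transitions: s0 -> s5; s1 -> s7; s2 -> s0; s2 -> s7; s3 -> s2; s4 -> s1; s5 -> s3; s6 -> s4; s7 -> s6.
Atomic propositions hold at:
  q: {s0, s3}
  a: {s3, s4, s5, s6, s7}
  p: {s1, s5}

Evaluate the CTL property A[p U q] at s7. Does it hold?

No

A[p U q]: least fixpoint, start Z0 = Sat(q) = {s0, s3}, add states in Sat(p) with every successor in Z. Z1 = {s0, s3, s5}; fixed.
Sat(A[p U q]) = {s0, s3, s5}
s7 ∉ Sat(A[p U q]) = {s0, s3, s5}, so the formula does not hold at s7.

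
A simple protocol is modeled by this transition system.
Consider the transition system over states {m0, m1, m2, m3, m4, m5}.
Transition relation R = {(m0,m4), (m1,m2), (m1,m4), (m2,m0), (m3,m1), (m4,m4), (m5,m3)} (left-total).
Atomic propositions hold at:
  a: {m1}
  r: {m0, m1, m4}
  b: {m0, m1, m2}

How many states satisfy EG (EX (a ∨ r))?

5

Sat(a ∨ r) = {m0, m1, m4}
Sat(EX (a ∨ r)) = {s : some successor in {m0, m1, m4}} = {m0, m1, m2, m3, m4}
EG (EX (a ∨ r)): greatest fixpoint, start Z0 = {m0, m1, m2, m3, m4}, keep only states in Sat with some successor in Z. Already a fixed point.
Sat(EG (EX (a ∨ r))) = {m0, m1, m2, m3, m4}
|Sat(EG (EX (a ∨ r)))| = |{m0, m1, m2, m3, m4}| = 5.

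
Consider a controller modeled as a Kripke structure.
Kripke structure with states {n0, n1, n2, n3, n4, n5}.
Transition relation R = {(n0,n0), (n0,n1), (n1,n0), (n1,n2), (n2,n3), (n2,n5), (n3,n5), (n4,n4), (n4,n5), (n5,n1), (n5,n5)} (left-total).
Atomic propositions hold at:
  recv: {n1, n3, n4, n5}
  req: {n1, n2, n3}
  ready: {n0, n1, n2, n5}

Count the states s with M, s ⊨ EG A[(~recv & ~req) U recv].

3

Sat(~recv) = {n0, n2}
Sat(~req) = {n0, n4, n5}
Sat(~recv & ~req) = {n0}
A[(~recv & ~req) U recv]: least fixpoint, start Z0 = Sat(recv) = {n1, n3, n4, n5}, add states in Sat(~recv & ~req) with every successor in Z. Already a fixed point.
Sat(A[(~recv & ~req) U recv]) = {n1, n3, n4, n5}
EG A[(~recv & ~req) U recv]: greatest fixpoint, start Z0 = {n1, n3, n4, n5}, keep only states in Sat with some successor in Z. Z1 = {n3, n4, n5}; fixed.
Sat(EG A[(~recv & ~req) U recv]) = {n3, n4, n5}
|Sat(EG A[(~recv & ~req) U recv])| = |{n3, n4, n5}| = 3.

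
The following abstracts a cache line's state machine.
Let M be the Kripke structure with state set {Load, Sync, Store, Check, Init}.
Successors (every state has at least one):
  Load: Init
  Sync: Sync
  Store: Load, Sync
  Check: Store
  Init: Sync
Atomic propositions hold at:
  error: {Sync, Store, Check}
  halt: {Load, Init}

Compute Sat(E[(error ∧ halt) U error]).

Sat(error ∧ halt) = ∅
E[(error ∧ halt) U error]: least fixpoint, start Z0 = Sat(error) = {Sync, Store, Check}, add states in Sat(error ∧ halt) with some successor in Z. Already a fixed point.
Sat(E[(error ∧ halt) U error]) = {Sync, Store, Check}

{Sync, Store, Check}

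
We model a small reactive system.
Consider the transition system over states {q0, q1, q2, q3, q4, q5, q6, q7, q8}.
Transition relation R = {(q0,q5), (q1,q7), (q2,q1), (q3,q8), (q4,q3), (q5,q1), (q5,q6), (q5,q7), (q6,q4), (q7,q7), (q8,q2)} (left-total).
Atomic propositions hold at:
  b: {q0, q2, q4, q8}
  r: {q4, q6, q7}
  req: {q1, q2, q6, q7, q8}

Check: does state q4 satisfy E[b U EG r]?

No

EG r: greatest fixpoint, start Z0 = {q4, q6, q7}, keep only states in Sat with some successor in Z. Z1 = {q6, q7}; Z2 = {q7}; fixed.
Sat(EG r) = {q7}
E[b U EG r]: least fixpoint, start Z0 = Sat(EG r) = {q7}, add states in Sat(b) with some successor in Z. Already a fixed point.
Sat(E[b U EG r]) = {q7}
q4 ∉ Sat(E[b U EG r]) = {q7}, so the formula does not hold at q4.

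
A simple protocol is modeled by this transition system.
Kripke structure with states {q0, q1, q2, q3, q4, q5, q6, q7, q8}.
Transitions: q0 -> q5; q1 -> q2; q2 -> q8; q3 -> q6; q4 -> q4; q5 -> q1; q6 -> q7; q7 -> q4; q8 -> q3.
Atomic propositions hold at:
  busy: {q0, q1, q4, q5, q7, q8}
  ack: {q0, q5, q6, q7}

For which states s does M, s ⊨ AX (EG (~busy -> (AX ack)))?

Sat(~busy) = {q2, q3, q6}
Sat(AX ack) = {s : every successor in {q0, q5, q6, q7}} = {q0, q3, q6}
Sat(~busy -> (AX ack)) = {q0, q1, q3, q4, q5, q6, q7, q8}
EG (~busy -> (AX ack)): greatest fixpoint, start Z0 = {q0, q1, q3, q4, q5, q6, q7, q8}, keep only states in Sat with some successor in Z. Z1 = {q0, q3, q4, q5, q6, q7, q8}; Z2 = {q0, q3, q4, q6, q7, q8}; Z3 = {q3, q4, q6, q7, q8}; fixed.
Sat(EG (~busy -> (AX ack))) = {q3, q4, q6, q7, q8}
Sat(AX (EG (~busy -> (AX ack)))) = {s : every successor in {q3, q4, q6, q7, q8}} = {q2, q3, q4, q6, q7, q8}

{q2, q3, q4, q6, q7, q8}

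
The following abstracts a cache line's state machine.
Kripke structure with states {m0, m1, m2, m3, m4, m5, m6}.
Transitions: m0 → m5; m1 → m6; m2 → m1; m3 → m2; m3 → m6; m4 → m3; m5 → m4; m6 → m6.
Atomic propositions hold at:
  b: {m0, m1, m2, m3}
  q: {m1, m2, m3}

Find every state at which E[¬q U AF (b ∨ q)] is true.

Sat(¬q) = {m0, m4, m5, m6}
Sat(b ∨ q) = {m0, m1, m2, m3}
AF (b ∨ q): least fixpoint, start Z0 = {m0, m1, m2, m3}, add states with every successor in Z. Z1 = {m0, m1, m2, m3, m4}; Z2 = {m0, m1, m2, m3, m4, m5}; fixed.
Sat(AF (b ∨ q)) = {m0, m1, m2, m3, m4, m5}
E[¬q U AF (b ∨ q)]: least fixpoint, start Z0 = Sat(AF (b ∨ q)) = {m0, m1, m2, m3, m4, m5}, add states in Sat(¬q) with some successor in Z. Already a fixed point.
Sat(E[¬q U AF (b ∨ q)]) = {m0, m1, m2, m3, m4, m5}

{m0, m1, m2, m3, m4, m5}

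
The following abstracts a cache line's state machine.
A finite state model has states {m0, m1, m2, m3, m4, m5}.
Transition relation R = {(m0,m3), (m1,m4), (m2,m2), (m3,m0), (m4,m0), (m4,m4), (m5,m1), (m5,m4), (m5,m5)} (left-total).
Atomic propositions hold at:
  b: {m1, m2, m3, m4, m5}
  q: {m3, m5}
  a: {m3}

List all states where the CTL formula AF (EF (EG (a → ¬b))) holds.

Sat(¬b) = {m0}
Sat(a → ¬b) = {m0, m1, m2, m4, m5}
EG (a → ¬b): greatest fixpoint, start Z0 = {m0, m1, m2, m4, m5}, keep only states in Sat with some successor in Z. Z1 = {m1, m2, m4, m5}; fixed.
Sat(EG (a → ¬b)) = {m1, m2, m4, m5}
EF (EG (a → ¬b)): least fixpoint, start Z0 = {m1, m2, m4, m5}, add states with some successor in Z. Already a fixed point.
Sat(EF (EG (a → ¬b))) = {m1, m2, m4, m5}
AF (EF (EG (a → ¬b))): least fixpoint, start Z0 = {m1, m2, m4, m5}, add states with every successor in Z. Already a fixed point.
Sat(AF (EF (EG (a → ¬b)))) = {m1, m2, m4, m5}

{m1, m2, m4, m5}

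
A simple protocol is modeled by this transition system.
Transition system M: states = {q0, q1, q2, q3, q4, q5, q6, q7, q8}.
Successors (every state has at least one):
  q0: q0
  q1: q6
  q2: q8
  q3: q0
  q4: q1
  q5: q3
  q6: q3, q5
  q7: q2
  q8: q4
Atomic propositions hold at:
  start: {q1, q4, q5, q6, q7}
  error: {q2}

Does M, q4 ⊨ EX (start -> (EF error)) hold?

No

EF error: least fixpoint, start Z0 = {q2}, add states with some successor in Z. Z1 = {q2, q7}; fixed.
Sat(EF error) = {q2, q7}
Sat(start -> (EF error)) = {q0, q2, q3, q7, q8}
Sat(EX (start -> (EF error))) = {s : some successor in {q0, q2, q3, q7, q8}} = {q0, q2, q3, q5, q6, q7}
q4 ∉ Sat(EX (start -> (EF error))) = {q0, q2, q3, q5, q6, q7}, so the formula does not hold at q4.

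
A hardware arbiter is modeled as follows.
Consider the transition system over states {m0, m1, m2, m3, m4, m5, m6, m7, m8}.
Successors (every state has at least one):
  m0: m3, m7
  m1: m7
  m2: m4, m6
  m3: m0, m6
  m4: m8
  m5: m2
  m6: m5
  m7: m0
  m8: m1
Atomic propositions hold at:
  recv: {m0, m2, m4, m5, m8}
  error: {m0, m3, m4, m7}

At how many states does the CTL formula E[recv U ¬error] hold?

Sat(¬error) = {m1, m2, m5, m6, m8}
E[recv U ¬error]: least fixpoint, start Z0 = Sat(¬error) = {m1, m2, m5, m6, m8}, add states in Sat(recv) with some successor in Z. Z1 = {m1, m2, m4, m5, m6, m8}; fixed.
Sat(E[recv U ¬error]) = {m1, m2, m4, m5, m6, m8}
|Sat(E[recv U ¬error])| = |{m1, m2, m4, m5, m6, m8}| = 6.

6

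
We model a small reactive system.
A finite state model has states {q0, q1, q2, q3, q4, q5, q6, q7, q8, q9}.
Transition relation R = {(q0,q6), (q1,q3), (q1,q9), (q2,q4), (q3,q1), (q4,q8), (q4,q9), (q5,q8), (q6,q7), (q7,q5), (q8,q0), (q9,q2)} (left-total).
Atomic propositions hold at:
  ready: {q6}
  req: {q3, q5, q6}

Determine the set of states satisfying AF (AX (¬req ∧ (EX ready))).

{q0, q5, q6, q7, q8}

Sat(¬req) = {q0, q1, q2, q4, q7, q8, q9}
Sat(EX ready) = {s : some successor in {q6}} = {q0}
Sat(¬req ∧ (EX ready)) = {q0}
Sat(AX (¬req ∧ (EX ready))) = {s : every successor in {q0}} = {q8}
AF (AX (¬req ∧ (EX ready))): least fixpoint, start Z0 = {q8}, add states with every successor in Z. Z1 = {q5, q8}; Z2 = {q5, q7, q8}; Z3 = {q5, q6, q7, q8}; Z4 = {q0, q5, q6, q7, q8}; fixed.
Sat(AF (AX (¬req ∧ (EX ready)))) = {q0, q5, q6, q7, q8}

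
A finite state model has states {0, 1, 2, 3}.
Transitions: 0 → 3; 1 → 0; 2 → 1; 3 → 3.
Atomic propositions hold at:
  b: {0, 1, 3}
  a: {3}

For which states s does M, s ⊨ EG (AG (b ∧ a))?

Sat(b ∧ a) = {3}
AG (b ∧ a): greatest fixpoint, start Z0 = {3}, keep only states in Sat with every successor in Z. Already a fixed point.
Sat(AG (b ∧ a)) = {3}
EG (AG (b ∧ a)): greatest fixpoint, start Z0 = {3}, keep only states in Sat with some successor in Z. Already a fixed point.
Sat(EG (AG (b ∧ a))) = {3}

{3}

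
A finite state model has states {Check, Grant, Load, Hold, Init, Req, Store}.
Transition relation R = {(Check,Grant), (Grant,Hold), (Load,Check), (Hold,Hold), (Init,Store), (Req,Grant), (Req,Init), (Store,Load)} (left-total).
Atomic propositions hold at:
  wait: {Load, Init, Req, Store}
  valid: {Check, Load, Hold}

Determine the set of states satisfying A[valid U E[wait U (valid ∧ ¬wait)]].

Sat(¬wait) = {Check, Grant, Hold}
Sat(valid ∧ ¬wait) = {Check, Hold}
E[wait U (valid ∧ ¬wait)]: least fixpoint, start Z0 = Sat((valid ∧ ¬wait)) = {Check, Hold}, add states in Sat(wait) with some successor in Z. Z1 = {Check, Load, Hold}; Z2 = {Check, Load, Hold, Store}; Z3 = {Check, Load, Hold, Init, Store}; Z4 = {Check, Load, Hold, Init, Req, Store}; fixed.
Sat(E[wait U (valid ∧ ¬wait)]) = {Check, Load, Hold, Init, Req, Store}
A[valid U E[wait U (valid ∧ ¬wait)]]: least fixpoint, start Z0 = Sat(E[wait U (valid ∧ ¬wait)]) = {Check, Load, Hold, Init, Req, Store}, add states in Sat(valid) with every successor in Z. Already a fixed point.
Sat(A[valid U E[wait U (valid ∧ ¬wait)]]) = {Check, Load, Hold, Init, Req, Store}

{Check, Load, Hold, Init, Req, Store}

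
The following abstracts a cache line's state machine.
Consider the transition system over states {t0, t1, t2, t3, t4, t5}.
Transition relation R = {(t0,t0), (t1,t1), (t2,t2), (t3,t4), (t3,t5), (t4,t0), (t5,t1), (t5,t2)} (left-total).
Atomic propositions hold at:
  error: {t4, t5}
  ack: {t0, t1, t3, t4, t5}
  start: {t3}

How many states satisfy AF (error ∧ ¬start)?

Sat(¬start) = {t0, t1, t2, t4, t5}
Sat(error ∧ ¬start) = {t4, t5}
AF (error ∧ ¬start): least fixpoint, start Z0 = {t4, t5}, add states with every successor in Z. Z1 = {t3, t4, t5}; fixed.
Sat(AF (error ∧ ¬start)) = {t3, t4, t5}
|Sat(AF (error ∧ ¬start))| = |{t3, t4, t5}| = 3.

3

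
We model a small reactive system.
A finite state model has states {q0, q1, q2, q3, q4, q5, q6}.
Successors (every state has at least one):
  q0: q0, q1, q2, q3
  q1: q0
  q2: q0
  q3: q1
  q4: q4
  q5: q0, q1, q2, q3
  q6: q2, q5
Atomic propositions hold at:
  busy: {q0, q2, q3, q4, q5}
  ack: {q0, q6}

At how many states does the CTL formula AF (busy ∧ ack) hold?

Sat(busy ∧ ack) = {q0}
AF (busy ∧ ack): least fixpoint, start Z0 = {q0}, add states with every successor in Z. Z1 = {q0, q1, q2}; Z2 = {q0, q1, q2, q3}; Z3 = {q0, q1, q2, q3, q5}; Z4 = {q0, q1, q2, q3, q5, q6}; fixed.
Sat(AF (busy ∧ ack)) = {q0, q1, q2, q3, q5, q6}
|Sat(AF (busy ∧ ack))| = |{q0, q1, q2, q3, q5, q6}| = 6.

6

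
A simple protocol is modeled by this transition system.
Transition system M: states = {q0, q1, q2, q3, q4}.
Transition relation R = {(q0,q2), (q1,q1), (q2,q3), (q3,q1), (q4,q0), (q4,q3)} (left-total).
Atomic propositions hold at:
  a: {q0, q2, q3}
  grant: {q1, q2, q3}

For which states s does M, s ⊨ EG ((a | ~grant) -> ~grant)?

{q1}

Sat(~grant) = {q0, q4}
Sat(a | ~grant) = {q0, q2, q3, q4}
Sat((a | ~grant) -> ~grant) = {q0, q1, q4}
EG ((a | ~grant) -> ~grant): greatest fixpoint, start Z0 = {q0, q1, q4}, keep only states in Sat with some successor in Z. Z1 = {q1, q4}; Z2 = {q1}; fixed.
Sat(EG ((a | ~grant) -> ~grant)) = {q1}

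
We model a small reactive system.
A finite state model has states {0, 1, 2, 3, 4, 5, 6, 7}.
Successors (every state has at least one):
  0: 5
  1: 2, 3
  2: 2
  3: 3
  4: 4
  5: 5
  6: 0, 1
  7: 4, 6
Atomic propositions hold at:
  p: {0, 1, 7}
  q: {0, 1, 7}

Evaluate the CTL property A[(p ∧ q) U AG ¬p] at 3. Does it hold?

Yes

Sat(p ∧ q) = {0, 1, 7}
Sat(¬p) = {2, 3, 4, 5, 6}
AG ¬p: greatest fixpoint, start Z0 = {2, 3, 4, 5, 6}, keep only states in Sat with every successor in Z. Z1 = {2, 3, 4, 5}; fixed.
Sat(AG ¬p) = {2, 3, 4, 5}
A[(p ∧ q) U AG ¬p]: least fixpoint, start Z0 = Sat(AG ¬p) = {2, 3, 4, 5}, add states in Sat(p ∧ q) with every successor in Z. Z1 = {0, 1, 2, 3, 4, 5}; fixed.
Sat(A[(p ∧ q) U AG ¬p]) = {0, 1, 2, 3, 4, 5}
3 ∈ Sat(A[(p ∧ q) U AG ¬p]) = {0, 1, 2, 3, 4, 5}, so the formula holds at 3.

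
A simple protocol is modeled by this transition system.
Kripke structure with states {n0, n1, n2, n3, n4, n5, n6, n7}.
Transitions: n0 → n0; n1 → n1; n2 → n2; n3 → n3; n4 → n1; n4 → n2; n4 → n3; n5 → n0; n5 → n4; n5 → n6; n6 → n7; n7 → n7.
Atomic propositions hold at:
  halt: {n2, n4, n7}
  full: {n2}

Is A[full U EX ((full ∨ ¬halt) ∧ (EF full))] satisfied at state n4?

Sat(¬halt) = {n0, n1, n3, n5, n6}
Sat(full ∨ ¬halt) = {n0, n1, n2, n3, n5, n6}
EF full: least fixpoint, start Z0 = {n2}, add states with some successor in Z. Z1 = {n2, n4}; Z2 = {n2, n4, n5}; fixed.
Sat(EF full) = {n2, n4, n5}
Sat((full ∨ ¬halt) ∧ (EF full)) = {n2, n5}
Sat(EX ((full ∨ ¬halt) ∧ (EF full))) = {s : some successor in {n2, n5}} = {n2, n4}
A[full U EX ((full ∨ ¬halt) ∧ (EF full))]: least fixpoint, start Z0 = Sat(EX ((full ∨ ¬halt) ∧ (EF full))) = {n2, n4}, add states in Sat(full) with every successor in Z. Already a fixed point.
Sat(A[full U EX ((full ∨ ¬halt) ∧ (EF full))]) = {n2, n4}
n4 ∈ Sat(A[full U EX ((full ∨ ¬halt) ∧ (EF full))]) = {n2, n4}, so the formula holds at n4.

Yes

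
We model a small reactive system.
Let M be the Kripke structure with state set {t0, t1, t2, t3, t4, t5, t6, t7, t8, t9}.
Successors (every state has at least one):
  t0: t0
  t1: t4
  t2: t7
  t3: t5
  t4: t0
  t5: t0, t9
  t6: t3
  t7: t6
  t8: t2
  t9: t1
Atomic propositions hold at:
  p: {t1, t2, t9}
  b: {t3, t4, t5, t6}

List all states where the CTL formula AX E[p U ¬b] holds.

{t0, t2, t4, t5, t8, t9}

Sat(¬b) = {t0, t1, t2, t7, t8, t9}
E[p U ¬b]: least fixpoint, start Z0 = Sat(¬b) = {t0, t1, t2, t7, t8, t9}, add states in Sat(p) with some successor in Z. Already a fixed point.
Sat(E[p U ¬b]) = {t0, t1, t2, t7, t8, t9}
Sat(AX E[p U ¬b]) = {s : every successor in {t0, t1, t2, t7, t8, t9}} = {t0, t2, t4, t5, t8, t9}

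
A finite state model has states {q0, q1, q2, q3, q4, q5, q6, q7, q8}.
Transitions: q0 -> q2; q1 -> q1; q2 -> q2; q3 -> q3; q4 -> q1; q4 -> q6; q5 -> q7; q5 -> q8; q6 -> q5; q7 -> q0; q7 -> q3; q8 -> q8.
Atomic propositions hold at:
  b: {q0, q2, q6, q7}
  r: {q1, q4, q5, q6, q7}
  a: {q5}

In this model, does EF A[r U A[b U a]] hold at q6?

A[b U a]: least fixpoint, start Z0 = Sat(a) = {q5}, add states in Sat(b) with every successor in Z. Z1 = {q5, q6}; fixed.
Sat(A[b U a]) = {q5, q6}
A[r U A[b U a]]: least fixpoint, start Z0 = Sat(A[b U a]) = {q5, q6}, add states in Sat(r) with every successor in Z. Already a fixed point.
Sat(A[r U A[b U a]]) = {q5, q6}
EF A[r U A[b U a]]: least fixpoint, start Z0 = {q5, q6}, add states with some successor in Z. Z1 = {q4, q5, q6}; fixed.
Sat(EF A[r U A[b U a]]) = {q4, q5, q6}
q6 ∈ Sat(EF A[r U A[b U a]]) = {q4, q5, q6}, so the formula holds at q6.

Yes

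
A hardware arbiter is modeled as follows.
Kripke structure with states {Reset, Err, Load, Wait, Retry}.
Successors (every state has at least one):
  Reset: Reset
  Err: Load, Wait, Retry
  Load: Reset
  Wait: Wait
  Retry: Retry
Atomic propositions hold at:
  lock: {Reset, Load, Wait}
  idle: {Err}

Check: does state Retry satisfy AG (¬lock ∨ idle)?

Yes

Sat(¬lock) = {Err, Retry}
Sat(¬lock ∨ idle) = {Err, Retry}
AG (¬lock ∨ idle): greatest fixpoint, start Z0 = {Err, Retry}, keep only states in Sat with every successor in Z. Z1 = {Retry}; fixed.
Sat(AG (¬lock ∨ idle)) = {Retry}
Retry ∈ Sat(AG (¬lock ∨ idle)) = {Retry}, so the formula holds at Retry.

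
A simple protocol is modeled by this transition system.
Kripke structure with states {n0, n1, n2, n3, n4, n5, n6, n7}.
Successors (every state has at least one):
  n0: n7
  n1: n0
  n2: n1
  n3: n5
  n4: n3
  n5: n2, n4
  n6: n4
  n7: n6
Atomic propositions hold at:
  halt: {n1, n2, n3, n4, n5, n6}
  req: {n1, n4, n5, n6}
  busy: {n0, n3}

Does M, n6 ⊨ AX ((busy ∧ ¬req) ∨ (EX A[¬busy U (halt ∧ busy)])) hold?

Sat(¬req) = {n0, n2, n3, n7}
Sat(busy ∧ ¬req) = {n0, n3}
Sat(¬busy) = {n1, n2, n4, n5, n6, n7}
Sat(halt ∧ busy) = {n3}
A[¬busy U (halt ∧ busy)]: least fixpoint, start Z0 = Sat((halt ∧ busy)) = {n3}, add states in Sat(¬busy) with every successor in Z. Z1 = {n3, n4}; Z2 = {n3, n4, n6}; Z3 = {n3, n4, n6, n7}; fixed.
Sat(A[¬busy U (halt ∧ busy)]) = {n3, n4, n6, n7}
Sat(EX A[¬busy U (halt ∧ busy)]) = {s : some successor in {n3, n4, n6, n7}} = {n0, n4, n5, n6, n7}
Sat((busy ∧ ¬req) ∨ (EX A[¬busy U (halt ∧ busy)])) = {n0, n3, n4, n5, n6, n7}
Sat(AX ((busy ∧ ¬req) ∨ (EX A[¬busy U (halt ∧ busy)]))) = {s : every successor in {n0, n3, n4, n5, n6, n7}} = {n0, n1, n3, n4, n6, n7}
n6 ∈ Sat(AX ((busy ∧ ¬req) ∨ (EX A[¬busy U (halt ∧ busy)]))) = {n0, n1, n3, n4, n6, n7}, so the formula holds at n6.

Yes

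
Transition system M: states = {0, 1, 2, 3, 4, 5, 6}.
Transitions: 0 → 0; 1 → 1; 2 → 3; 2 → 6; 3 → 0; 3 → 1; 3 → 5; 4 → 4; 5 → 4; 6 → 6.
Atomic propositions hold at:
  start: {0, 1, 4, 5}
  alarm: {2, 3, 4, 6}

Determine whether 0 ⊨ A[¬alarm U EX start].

Sat(¬alarm) = {0, 1, 5}
Sat(EX start) = {s : some successor in {0, 1, 4, 5}} = {0, 1, 3, 4, 5}
A[¬alarm U EX start]: least fixpoint, start Z0 = Sat(EX start) = {0, 1, 3, 4, 5}, add states in Sat(¬alarm) with every successor in Z. Already a fixed point.
Sat(A[¬alarm U EX start]) = {0, 1, 3, 4, 5}
0 ∈ Sat(A[¬alarm U EX start]) = {0, 1, 3, 4, 5}, so the formula holds at 0.

Yes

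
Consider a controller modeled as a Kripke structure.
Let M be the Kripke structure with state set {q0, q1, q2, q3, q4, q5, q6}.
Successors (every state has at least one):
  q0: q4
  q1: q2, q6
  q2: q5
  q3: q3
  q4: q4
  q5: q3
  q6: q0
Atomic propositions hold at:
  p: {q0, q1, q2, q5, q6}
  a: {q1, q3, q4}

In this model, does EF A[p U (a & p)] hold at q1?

Yes

Sat(a & p) = {q1}
A[p U (a & p)]: least fixpoint, start Z0 = Sat((a & p)) = {q1}, add states in Sat(p) with every successor in Z. Already a fixed point.
Sat(A[p U (a & p)]) = {q1}
EF A[p U (a & p)]: least fixpoint, start Z0 = {q1}, add states with some successor in Z. Already a fixed point.
Sat(EF A[p U (a & p)]) = {q1}
q1 ∈ Sat(EF A[p U (a & p)]) = {q1}, so the formula holds at q1.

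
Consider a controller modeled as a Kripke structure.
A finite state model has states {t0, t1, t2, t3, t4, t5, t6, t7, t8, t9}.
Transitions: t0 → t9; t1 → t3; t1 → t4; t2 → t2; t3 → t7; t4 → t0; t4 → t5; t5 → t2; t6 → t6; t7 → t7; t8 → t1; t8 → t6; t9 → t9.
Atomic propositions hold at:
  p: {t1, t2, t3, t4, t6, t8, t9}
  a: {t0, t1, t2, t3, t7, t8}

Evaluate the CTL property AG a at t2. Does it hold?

AG a: greatest fixpoint, start Z0 = {t0, t1, t2, t3, t7, t8}, keep only states in Sat with every successor in Z. Z1 = {t2, t3, t7}; fixed.
Sat(AG a) = {t2, t3, t7}
t2 ∈ Sat(AG a) = {t2, t3, t7}, so the formula holds at t2.

Yes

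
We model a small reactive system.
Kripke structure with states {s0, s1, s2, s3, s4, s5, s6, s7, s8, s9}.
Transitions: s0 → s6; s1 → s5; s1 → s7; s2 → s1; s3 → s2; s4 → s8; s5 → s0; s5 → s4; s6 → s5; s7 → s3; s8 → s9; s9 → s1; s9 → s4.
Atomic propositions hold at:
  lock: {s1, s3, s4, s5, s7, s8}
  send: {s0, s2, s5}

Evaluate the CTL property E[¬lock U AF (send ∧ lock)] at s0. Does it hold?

Yes

Sat(¬lock) = {s0, s2, s6, s9}
Sat(send ∧ lock) = {s5}
AF (send ∧ lock): least fixpoint, start Z0 = {s5}, add states with every successor in Z. Z1 = {s5, s6}; Z2 = {s0, s5, s6}; fixed.
Sat(AF (send ∧ lock)) = {s0, s5, s6}
E[¬lock U AF (send ∧ lock)]: least fixpoint, start Z0 = Sat(AF (send ∧ lock)) = {s0, s5, s6}, add states in Sat(¬lock) with some successor in Z. Already a fixed point.
Sat(E[¬lock U AF (send ∧ lock)]) = {s0, s5, s6}
s0 ∈ Sat(E[¬lock U AF (send ∧ lock)]) = {s0, s5, s6}, so the formula holds at s0.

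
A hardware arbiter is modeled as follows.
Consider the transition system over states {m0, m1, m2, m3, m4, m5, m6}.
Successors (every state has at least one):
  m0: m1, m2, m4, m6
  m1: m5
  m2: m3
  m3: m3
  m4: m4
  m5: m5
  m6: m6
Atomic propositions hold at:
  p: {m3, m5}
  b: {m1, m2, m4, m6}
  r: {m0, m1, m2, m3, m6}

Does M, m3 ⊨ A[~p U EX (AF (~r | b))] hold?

Sat(~p) = {m0, m1, m2, m4, m6}
Sat(~r) = {m4, m5}
Sat(~r | b) = {m1, m2, m4, m5, m6}
AF (~r | b): least fixpoint, start Z0 = {m1, m2, m4, m5, m6}, add states with every successor in Z. Z1 = {m0, m1, m2, m4, m5, m6}; fixed.
Sat(AF (~r | b)) = {m0, m1, m2, m4, m5, m6}
Sat(EX (AF (~r | b))) = {s : some successor in {m0, m1, m2, m4, m5, m6}} = {m0, m1, m4, m5, m6}
A[~p U EX (AF (~r | b))]: least fixpoint, start Z0 = Sat(EX (AF (~r | b))) = {m0, m1, m4, m5, m6}, add states in Sat(~p) with every successor in Z. Already a fixed point.
Sat(A[~p U EX (AF (~r | b))]) = {m0, m1, m4, m5, m6}
m3 ∉ Sat(A[~p U EX (AF (~r | b))]) = {m0, m1, m4, m5, m6}, so the formula does not hold at m3.

No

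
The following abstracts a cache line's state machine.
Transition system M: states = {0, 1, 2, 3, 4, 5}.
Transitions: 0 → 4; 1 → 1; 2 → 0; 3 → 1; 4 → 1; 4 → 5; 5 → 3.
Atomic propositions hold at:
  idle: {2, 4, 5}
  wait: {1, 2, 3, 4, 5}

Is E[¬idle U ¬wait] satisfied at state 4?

Sat(¬idle) = {0, 1, 3}
Sat(¬wait) = {0}
E[¬idle U ¬wait]: least fixpoint, start Z0 = Sat(¬wait) = {0}, add states in Sat(¬idle) with some successor in Z. Already a fixed point.
Sat(E[¬idle U ¬wait]) = {0}
4 ∉ Sat(E[¬idle U ¬wait]) = {0}, so the formula does not hold at 4.

No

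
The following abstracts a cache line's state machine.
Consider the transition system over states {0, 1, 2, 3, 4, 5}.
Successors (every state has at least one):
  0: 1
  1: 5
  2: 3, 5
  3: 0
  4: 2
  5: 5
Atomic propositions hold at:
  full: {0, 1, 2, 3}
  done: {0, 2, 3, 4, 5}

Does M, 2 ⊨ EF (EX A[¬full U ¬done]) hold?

Yes

Sat(¬full) = {4, 5}
Sat(¬done) = {1}
A[¬full U ¬done]: least fixpoint, start Z0 = Sat(¬done) = {1}, add states in Sat(¬full) with every successor in Z. Already a fixed point.
Sat(A[¬full U ¬done]) = {1}
Sat(EX A[¬full U ¬done]) = {s : some successor in {1}} = {0}
EF (EX A[¬full U ¬done]): least fixpoint, start Z0 = {0}, add states with some successor in Z. Z1 = {0, 3}; Z2 = {0, 2, 3}; Z3 = {0, 2, 3, 4}; fixed.
Sat(EF (EX A[¬full U ¬done])) = {0, 2, 3, 4}
2 ∈ Sat(EF (EX A[¬full U ¬done])) = {0, 2, 3, 4}, so the formula holds at 2.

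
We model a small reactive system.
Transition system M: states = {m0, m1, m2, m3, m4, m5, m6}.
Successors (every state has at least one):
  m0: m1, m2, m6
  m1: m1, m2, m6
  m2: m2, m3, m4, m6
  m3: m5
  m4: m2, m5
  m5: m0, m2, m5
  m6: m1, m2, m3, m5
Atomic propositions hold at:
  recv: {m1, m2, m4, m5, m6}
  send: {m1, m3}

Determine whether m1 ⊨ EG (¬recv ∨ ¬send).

Sat(¬recv) = {m0, m3}
Sat(¬send) = {m0, m2, m4, m5, m6}
Sat(¬recv ∨ ¬send) = {m0, m2, m3, m4, m5, m6}
EG (¬recv ∨ ¬send): greatest fixpoint, start Z0 = {m0, m2, m3, m4, m5, m6}, keep only states in Sat with some successor in Z. Already a fixed point.
Sat(EG (¬recv ∨ ¬send)) = {m0, m2, m3, m4, m5, m6}
m1 ∉ Sat(EG (¬recv ∨ ¬send)) = {m0, m2, m3, m4, m5, m6}, so the formula does not hold at m1.

No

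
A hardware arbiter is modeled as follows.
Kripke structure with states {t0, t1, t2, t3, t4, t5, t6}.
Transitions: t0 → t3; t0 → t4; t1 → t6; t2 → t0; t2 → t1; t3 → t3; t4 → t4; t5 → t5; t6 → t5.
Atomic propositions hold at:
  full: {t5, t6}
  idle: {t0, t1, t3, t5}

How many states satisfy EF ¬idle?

5

Sat(¬idle) = {t2, t4, t6}
EF ¬idle: least fixpoint, start Z0 = {t2, t4, t6}, add states with some successor in Z. Z1 = {t0, t1, t2, t4, t6}; fixed.
Sat(EF ¬idle) = {t0, t1, t2, t4, t6}
|Sat(EF ¬idle)| = |{t0, t1, t2, t4, t6}| = 5.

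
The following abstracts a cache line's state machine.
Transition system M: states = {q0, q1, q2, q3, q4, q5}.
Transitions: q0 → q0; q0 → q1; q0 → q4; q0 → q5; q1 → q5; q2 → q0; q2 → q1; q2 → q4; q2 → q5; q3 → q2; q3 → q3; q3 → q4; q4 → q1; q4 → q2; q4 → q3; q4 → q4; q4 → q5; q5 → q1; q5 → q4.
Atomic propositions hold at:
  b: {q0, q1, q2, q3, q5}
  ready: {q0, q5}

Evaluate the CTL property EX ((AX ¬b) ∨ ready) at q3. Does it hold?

Sat(¬b) = {q4}
Sat(AX ¬b) = {s : every successor in {q4}} = ∅
Sat((AX ¬b) ∨ ready) = {q0, q5}
Sat(EX ((AX ¬b) ∨ ready)) = {s : some successor in {q0, q5}} = {q0, q1, q2, q4}
q3 ∉ Sat(EX ((AX ¬b) ∨ ready)) = {q0, q1, q2, q4}, so the formula does not hold at q3.

No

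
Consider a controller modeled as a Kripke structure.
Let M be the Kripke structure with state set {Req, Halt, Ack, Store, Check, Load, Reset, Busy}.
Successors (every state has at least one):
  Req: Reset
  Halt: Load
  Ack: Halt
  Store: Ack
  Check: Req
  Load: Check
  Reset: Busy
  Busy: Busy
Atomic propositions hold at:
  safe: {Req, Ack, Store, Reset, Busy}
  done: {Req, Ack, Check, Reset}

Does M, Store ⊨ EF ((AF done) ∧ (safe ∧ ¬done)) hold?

Yes

AF done: least fixpoint, start Z0 = {Req, Ack, Check, Reset}, add states with every successor in Z. Z1 = {Req, Ack, Store, Check, Load, Reset}; Z2 = {Req, Halt, Ack, Store, Check, Load, Reset}; fixed.
Sat(AF done) = {Req, Halt, Ack, Store, Check, Load, Reset}
Sat(¬done) = {Halt, Store, Load, Busy}
Sat(safe ∧ ¬done) = {Store, Busy}
Sat((AF done) ∧ (safe ∧ ¬done)) = {Store}
EF ((AF done) ∧ (safe ∧ ¬done)): least fixpoint, start Z0 = {Store}, add states with some successor in Z. Already a fixed point.
Sat(EF ((AF done) ∧ (safe ∧ ¬done))) = {Store}
Store ∈ Sat(EF ((AF done) ∧ (safe ∧ ¬done))) = {Store}, so the formula holds at Store.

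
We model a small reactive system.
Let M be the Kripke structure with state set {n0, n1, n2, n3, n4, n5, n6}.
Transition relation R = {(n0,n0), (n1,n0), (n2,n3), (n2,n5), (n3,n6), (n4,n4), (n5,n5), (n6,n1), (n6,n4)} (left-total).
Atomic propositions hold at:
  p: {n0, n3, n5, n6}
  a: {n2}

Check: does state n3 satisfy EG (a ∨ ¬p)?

Sat(¬p) = {n1, n2, n4}
Sat(a ∨ ¬p) = {n1, n2, n4}
EG (a ∨ ¬p): greatest fixpoint, start Z0 = {n1, n2, n4}, keep only states in Sat with some successor in Z. Z1 = {n4}; fixed.
Sat(EG (a ∨ ¬p)) = {n4}
n3 ∉ Sat(EG (a ∨ ¬p)) = {n4}, so the formula does not hold at n3.

No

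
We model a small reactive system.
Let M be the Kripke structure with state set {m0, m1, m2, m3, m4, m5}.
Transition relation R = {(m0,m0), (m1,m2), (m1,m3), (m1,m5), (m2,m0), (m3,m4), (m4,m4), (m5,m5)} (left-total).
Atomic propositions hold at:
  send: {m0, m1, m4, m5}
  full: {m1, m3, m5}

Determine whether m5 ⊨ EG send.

Yes

EG send: greatest fixpoint, start Z0 = {m0, m1, m4, m5}, keep only states in Sat with some successor in Z. Already a fixed point.
Sat(EG send) = {m0, m1, m4, m5}
m5 ∈ Sat(EG send) = {m0, m1, m4, m5}, so the formula holds at m5.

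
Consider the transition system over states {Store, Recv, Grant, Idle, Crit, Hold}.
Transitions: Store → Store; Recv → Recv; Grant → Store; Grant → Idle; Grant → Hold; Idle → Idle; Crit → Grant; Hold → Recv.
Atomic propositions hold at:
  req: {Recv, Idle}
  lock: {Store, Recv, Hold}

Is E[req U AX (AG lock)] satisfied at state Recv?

Yes

AG lock: greatest fixpoint, start Z0 = {Store, Recv, Hold}, keep only states in Sat with every successor in Z. Already a fixed point.
Sat(AG lock) = {Store, Recv, Hold}
Sat(AX (AG lock)) = {s : every successor in {Store, Recv, Hold}} = {Store, Recv, Hold}
E[req U AX (AG lock)]: least fixpoint, start Z0 = Sat(AX (AG lock)) = {Store, Recv, Hold}, add states in Sat(req) with some successor in Z. Already a fixed point.
Sat(E[req U AX (AG lock)]) = {Store, Recv, Hold}
Recv ∈ Sat(E[req U AX (AG lock)]) = {Store, Recv, Hold}, so the formula holds at Recv.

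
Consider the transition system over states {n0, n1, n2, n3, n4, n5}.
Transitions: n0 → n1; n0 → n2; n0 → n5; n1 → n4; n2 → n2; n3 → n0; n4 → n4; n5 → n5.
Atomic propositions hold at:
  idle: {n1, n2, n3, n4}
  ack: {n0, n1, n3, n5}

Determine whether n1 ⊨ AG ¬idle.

No

Sat(¬idle) = {n0, n5}
AG ¬idle: greatest fixpoint, start Z0 = {n0, n5}, keep only states in Sat with every successor in Z. Z1 = {n5}; fixed.
Sat(AG ¬idle) = {n5}
n1 ∉ Sat(AG ¬idle) = {n5}, so the formula does not hold at n1.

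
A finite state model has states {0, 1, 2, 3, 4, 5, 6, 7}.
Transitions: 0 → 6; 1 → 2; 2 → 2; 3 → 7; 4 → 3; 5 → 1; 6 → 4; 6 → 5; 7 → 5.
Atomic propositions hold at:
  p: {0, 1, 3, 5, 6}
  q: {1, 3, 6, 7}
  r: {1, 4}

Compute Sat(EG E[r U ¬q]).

{1, 2, 5}

Sat(¬q) = {0, 2, 4, 5}
E[r U ¬q]: least fixpoint, start Z0 = Sat(¬q) = {0, 2, 4, 5}, add states in Sat(r) with some successor in Z. Z1 = {0, 1, 2, 4, 5}; fixed.
Sat(E[r U ¬q]) = {0, 1, 2, 4, 5}
EG E[r U ¬q]: greatest fixpoint, start Z0 = {0, 1, 2, 4, 5}, keep only states in Sat with some successor in Z. Z1 = {1, 2, 5}; fixed.
Sat(EG E[r U ¬q]) = {1, 2, 5}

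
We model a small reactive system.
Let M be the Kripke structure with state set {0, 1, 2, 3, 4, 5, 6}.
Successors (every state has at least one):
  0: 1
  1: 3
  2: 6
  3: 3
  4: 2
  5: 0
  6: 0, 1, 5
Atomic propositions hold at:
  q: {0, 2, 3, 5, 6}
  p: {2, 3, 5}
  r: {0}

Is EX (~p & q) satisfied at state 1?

No

Sat(~p) = {0, 1, 4, 6}
Sat(~p & q) = {0, 6}
Sat(EX (~p & q)) = {s : some successor in {0, 6}} = {2, 5, 6}
1 ∉ Sat(EX (~p & q)) = {2, 5, 6}, so the formula does not hold at 1.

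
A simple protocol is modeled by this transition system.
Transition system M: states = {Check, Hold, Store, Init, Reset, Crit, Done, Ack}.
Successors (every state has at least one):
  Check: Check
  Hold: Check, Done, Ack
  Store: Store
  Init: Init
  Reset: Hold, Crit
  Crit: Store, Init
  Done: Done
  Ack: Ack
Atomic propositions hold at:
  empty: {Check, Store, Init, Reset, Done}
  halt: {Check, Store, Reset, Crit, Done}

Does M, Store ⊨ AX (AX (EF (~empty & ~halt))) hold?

No

Sat(~empty) = {Hold, Crit, Ack}
Sat(~halt) = {Hold, Init, Ack}
Sat(~empty & ~halt) = {Hold, Ack}
EF (~empty & ~halt): least fixpoint, start Z0 = {Hold, Ack}, add states with some successor in Z. Z1 = {Hold, Reset, Ack}; fixed.
Sat(EF (~empty & ~halt)) = {Hold, Reset, Ack}
Sat(AX (EF (~empty & ~halt))) = {s : every successor in {Hold, Reset, Ack}} = {Ack}
Sat(AX (AX (EF (~empty & ~halt)))) = {s : every successor in {Ack}} = {Ack}
Store ∉ Sat(AX (AX (EF (~empty & ~halt)))) = {Ack}, so the formula does not hold at Store.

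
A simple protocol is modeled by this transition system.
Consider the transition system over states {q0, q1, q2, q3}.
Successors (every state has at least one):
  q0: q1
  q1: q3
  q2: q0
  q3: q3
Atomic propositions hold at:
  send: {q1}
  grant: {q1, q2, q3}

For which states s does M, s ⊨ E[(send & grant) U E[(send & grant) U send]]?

Sat(send & grant) = {q1}
E[(send & grant) U send]: least fixpoint, start Z0 = Sat(send) = {q1}, add states in Sat(send & grant) with some successor in Z. Already a fixed point.
Sat(E[(send & grant) U send]) = {q1}
E[(send & grant) U E[(send & grant) U send]]: least fixpoint, start Z0 = Sat(E[(send & grant) U send]) = {q1}, add states in Sat(send & grant) with some successor in Z. Already a fixed point.
Sat(E[(send & grant) U E[(send & grant) U send]]) = {q1}

{q1}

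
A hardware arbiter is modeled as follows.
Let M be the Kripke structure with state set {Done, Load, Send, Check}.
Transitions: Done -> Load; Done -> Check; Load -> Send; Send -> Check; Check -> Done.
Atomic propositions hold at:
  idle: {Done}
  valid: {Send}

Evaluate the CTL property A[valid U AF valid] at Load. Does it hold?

AF valid: least fixpoint, start Z0 = {Send}, add states with every successor in Z. Z1 = {Load, Send}; fixed.
Sat(AF valid) = {Load, Send}
A[valid U AF valid]: least fixpoint, start Z0 = Sat(AF valid) = {Load, Send}, add states in Sat(valid) with every successor in Z. Already a fixed point.
Sat(A[valid U AF valid]) = {Load, Send}
Load ∈ Sat(A[valid U AF valid]) = {Load, Send}, so the formula holds at Load.

Yes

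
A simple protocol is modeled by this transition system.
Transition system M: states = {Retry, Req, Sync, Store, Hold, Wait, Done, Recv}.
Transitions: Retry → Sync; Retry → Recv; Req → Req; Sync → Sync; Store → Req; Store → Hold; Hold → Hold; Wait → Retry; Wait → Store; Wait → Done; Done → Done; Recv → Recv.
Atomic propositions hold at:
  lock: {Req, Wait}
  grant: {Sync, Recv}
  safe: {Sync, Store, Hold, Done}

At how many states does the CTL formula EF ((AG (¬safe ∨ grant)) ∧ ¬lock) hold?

4

Sat(¬safe) = {Retry, Req, Wait, Recv}
Sat(¬safe ∨ grant) = {Retry, Req, Sync, Wait, Recv}
AG (¬safe ∨ grant): greatest fixpoint, start Z0 = {Retry, Req, Sync, Wait, Recv}, keep only states in Sat with every successor in Z. Z1 = {Retry, Req, Sync, Recv}; fixed.
Sat(AG (¬safe ∨ grant)) = {Retry, Req, Sync, Recv}
Sat(¬lock) = {Retry, Sync, Store, Hold, Done, Recv}
Sat((AG (¬safe ∨ grant)) ∧ ¬lock) = {Retry, Sync, Recv}
EF ((AG (¬safe ∨ grant)) ∧ ¬lock): least fixpoint, start Z0 = {Retry, Sync, Recv}, add states with some successor in Z. Z1 = {Retry, Sync, Wait, Recv}; fixed.
Sat(EF ((AG (¬safe ∨ grant)) ∧ ¬lock)) = {Retry, Sync, Wait, Recv}
|Sat(EF ((AG (¬safe ∨ grant)) ∧ ¬lock))| = |{Retry, Sync, Wait, Recv}| = 4.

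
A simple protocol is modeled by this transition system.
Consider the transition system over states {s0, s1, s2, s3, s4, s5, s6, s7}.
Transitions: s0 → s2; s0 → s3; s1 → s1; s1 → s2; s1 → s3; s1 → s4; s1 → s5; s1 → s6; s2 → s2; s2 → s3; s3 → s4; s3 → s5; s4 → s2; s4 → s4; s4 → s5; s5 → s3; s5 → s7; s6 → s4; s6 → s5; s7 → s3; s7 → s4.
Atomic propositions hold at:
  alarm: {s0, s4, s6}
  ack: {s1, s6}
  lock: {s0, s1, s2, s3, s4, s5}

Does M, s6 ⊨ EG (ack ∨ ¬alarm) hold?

Yes

Sat(¬alarm) = {s1, s2, s3, s5, s7}
Sat(ack ∨ ¬alarm) = {s1, s2, s3, s5, s6, s7}
EG (ack ∨ ¬alarm): greatest fixpoint, start Z0 = {s1, s2, s3, s5, s6, s7}, keep only states in Sat with some successor in Z. Already a fixed point.
Sat(EG (ack ∨ ¬alarm)) = {s1, s2, s3, s5, s6, s7}
s6 ∈ Sat(EG (ack ∨ ¬alarm)) = {s1, s2, s3, s5, s6, s7}, so the formula holds at s6.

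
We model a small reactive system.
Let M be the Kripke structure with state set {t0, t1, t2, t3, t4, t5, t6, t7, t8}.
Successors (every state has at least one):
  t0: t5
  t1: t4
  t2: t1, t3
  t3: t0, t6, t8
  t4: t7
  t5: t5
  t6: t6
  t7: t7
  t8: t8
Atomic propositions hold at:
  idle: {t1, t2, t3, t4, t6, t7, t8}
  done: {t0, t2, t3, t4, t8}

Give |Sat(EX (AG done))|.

AG done: greatest fixpoint, start Z0 = {t0, t2, t3, t4, t8}, keep only states in Sat with every successor in Z. Z1 = {t8}; fixed.
Sat(AG done) = {t8}
Sat(EX (AG done)) = {s : some successor in {t8}} = {t3, t8}
|Sat(EX (AG done))| = |{t3, t8}| = 2.

2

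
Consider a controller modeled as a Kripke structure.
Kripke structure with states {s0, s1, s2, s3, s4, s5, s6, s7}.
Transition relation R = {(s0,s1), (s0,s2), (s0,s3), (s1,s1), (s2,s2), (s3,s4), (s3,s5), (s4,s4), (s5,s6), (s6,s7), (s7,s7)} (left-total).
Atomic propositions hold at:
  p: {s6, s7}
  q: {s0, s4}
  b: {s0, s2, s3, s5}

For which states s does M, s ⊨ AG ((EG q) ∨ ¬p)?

EG q: greatest fixpoint, start Z0 = {s0, s4}, keep only states in Sat with some successor in Z. Z1 = {s4}; fixed.
Sat(EG q) = {s4}
Sat(¬p) = {s0, s1, s2, s3, s4, s5}
Sat((EG q) ∨ ¬p) = {s0, s1, s2, s3, s4, s5}
AG ((EG q) ∨ ¬p): greatest fixpoint, start Z0 = {s0, s1, s2, s3, s4, s5}, keep only states in Sat with every successor in Z. Z1 = {s0, s1, s2, s3, s4}; Z2 = {s0, s1, s2, s4}; Z3 = {s1, s2, s4}; fixed.
Sat(AG ((EG q) ∨ ¬p)) = {s1, s2, s4}

{s1, s2, s4}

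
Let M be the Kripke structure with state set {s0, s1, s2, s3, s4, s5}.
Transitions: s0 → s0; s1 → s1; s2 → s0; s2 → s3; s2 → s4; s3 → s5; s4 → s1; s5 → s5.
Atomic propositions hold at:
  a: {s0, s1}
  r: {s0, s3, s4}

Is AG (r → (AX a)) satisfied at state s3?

Sat(AX a) = {s : every successor in {s0, s1}} = {s0, s1, s4}
Sat(r → (AX a)) = {s0, s1, s2, s4, s5}
AG (r → (AX a)): greatest fixpoint, start Z0 = {s0, s1, s2, s4, s5}, keep only states in Sat with every successor in Z. Z1 = {s0, s1, s4, s5}; fixed.
Sat(AG (r → (AX a))) = {s0, s1, s4, s5}
s3 ∉ Sat(AG (r → (AX a))) = {s0, s1, s4, s5}, so the formula does not hold at s3.

No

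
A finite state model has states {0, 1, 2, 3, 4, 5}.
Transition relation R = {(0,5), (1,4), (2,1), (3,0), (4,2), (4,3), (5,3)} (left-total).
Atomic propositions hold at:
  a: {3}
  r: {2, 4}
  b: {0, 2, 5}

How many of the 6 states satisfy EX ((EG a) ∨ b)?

3

EG a: greatest fixpoint, start Z0 = {3}, keep only states in Sat with some successor in Z. Z1 = ∅; fixed.
Sat(EG a) = ∅
Sat((EG a) ∨ b) = {0, 2, 5}
Sat(EX ((EG a) ∨ b)) = {s : some successor in {0, 2, 5}} = {0, 3, 4}
|Sat(EX ((EG a) ∨ b))| = |{0, 3, 4}| = 3.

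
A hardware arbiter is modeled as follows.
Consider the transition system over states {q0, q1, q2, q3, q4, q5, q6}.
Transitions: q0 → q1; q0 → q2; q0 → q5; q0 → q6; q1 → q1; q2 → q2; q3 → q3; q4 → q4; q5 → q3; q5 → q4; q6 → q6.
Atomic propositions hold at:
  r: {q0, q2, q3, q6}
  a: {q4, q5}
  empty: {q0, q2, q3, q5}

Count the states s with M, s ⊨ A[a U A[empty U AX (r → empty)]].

5

Sat(r → empty) = {q0, q1, q2, q3, q4, q5}
Sat(AX (r → empty)) = {s : every successor in {q0, q1, q2, q3, q4, q5}} = {q1, q2, q3, q4, q5}
A[empty U AX (r → empty)]: least fixpoint, start Z0 = Sat(AX (r → empty)) = {q1, q2, q3, q4, q5}, add states in Sat(empty) with every successor in Z. Already a fixed point.
Sat(A[empty U AX (r → empty)]) = {q1, q2, q3, q4, q5}
A[a U A[empty U AX (r → empty)]]: least fixpoint, start Z0 = Sat(A[empty U AX (r → empty)]) = {q1, q2, q3, q4, q5}, add states in Sat(a) with every successor in Z. Already a fixed point.
Sat(A[a U A[empty U AX (r → empty)]]) = {q1, q2, q3, q4, q5}
|Sat(A[a U A[empty U AX (r → empty)]])| = |{q1, q2, q3, q4, q5}| = 5.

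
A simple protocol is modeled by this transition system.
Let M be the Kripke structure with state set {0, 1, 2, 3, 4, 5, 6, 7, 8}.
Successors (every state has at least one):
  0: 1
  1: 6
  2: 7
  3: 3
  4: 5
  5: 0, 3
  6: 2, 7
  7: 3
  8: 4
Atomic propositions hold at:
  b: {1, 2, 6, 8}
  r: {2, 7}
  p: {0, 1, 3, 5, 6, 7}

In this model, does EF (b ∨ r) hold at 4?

Sat(b ∨ r) = {1, 2, 6, 7, 8}
EF (b ∨ r): least fixpoint, start Z0 = {1, 2, 6, 7, 8}, add states with some successor in Z. Z1 = {0, 1, 2, 6, 7, 8}; Z2 = {0, 1, 2, 5, 6, 7, 8}; Z3 = {0, 1, 2, 4, 5, 6, 7, 8}; fixed.
Sat(EF (b ∨ r)) = {0, 1, 2, 4, 5, 6, 7, 8}
4 ∈ Sat(EF (b ∨ r)) = {0, 1, 2, 4, 5, 6, 7, 8}, so the formula holds at 4.

Yes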